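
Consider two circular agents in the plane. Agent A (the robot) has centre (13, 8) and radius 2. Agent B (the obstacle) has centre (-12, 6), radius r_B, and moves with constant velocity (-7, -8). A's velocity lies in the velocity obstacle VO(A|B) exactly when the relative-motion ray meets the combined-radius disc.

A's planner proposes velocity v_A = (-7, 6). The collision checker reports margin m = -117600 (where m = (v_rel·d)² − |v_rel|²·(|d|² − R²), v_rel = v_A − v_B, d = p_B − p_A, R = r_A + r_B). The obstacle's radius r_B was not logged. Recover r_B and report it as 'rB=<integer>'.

m = -117600
d = (-25, -2);  v_rel = (0, 14),  |v_rel|² = 196
v_rel×d = (0)·(-2) − (14)·(-25) = 350
since m = R²·196 − 350²:  R² = (122500 + -117600) / 196 = 25
R = √25 = 5  ⇒  r_B = 5 − 2 = 3

rB=3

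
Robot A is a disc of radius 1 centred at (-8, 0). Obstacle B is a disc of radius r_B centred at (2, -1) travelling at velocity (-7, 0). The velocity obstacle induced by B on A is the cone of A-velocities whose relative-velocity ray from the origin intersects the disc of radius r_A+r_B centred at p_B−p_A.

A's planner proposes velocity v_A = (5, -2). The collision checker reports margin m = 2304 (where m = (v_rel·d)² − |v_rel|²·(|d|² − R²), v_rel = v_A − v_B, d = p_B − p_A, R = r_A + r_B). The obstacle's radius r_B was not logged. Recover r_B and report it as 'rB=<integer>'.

m = 2304
d = (10, -1);  v_rel = (12, -2),  |v_rel|² = 148
v_rel×d = (12)·(-1) − (-2)·(10) = 8
since m = R²·148 − 8²:  R² = (64 + 2304) / 148 = 16
R = √16 = 4  ⇒  r_B = 4 − 1 = 3

rB=3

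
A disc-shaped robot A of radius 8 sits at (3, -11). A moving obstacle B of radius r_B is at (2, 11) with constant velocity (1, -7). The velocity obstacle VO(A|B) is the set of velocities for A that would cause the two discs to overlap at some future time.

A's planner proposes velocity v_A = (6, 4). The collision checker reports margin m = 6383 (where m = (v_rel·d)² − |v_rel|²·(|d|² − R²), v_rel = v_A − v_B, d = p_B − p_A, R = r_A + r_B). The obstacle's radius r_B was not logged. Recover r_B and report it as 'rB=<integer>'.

m = 6383
d = (-1, 22);  v_rel = (5, 11),  |v_rel|² = 146
v_rel×d = (5)·(22) − (11)·(-1) = 121
since m = R²·146 − 121²:  R² = (14641 + 6383) / 146 = 144
R = √144 = 12  ⇒  r_B = 12 − 8 = 4

rB=4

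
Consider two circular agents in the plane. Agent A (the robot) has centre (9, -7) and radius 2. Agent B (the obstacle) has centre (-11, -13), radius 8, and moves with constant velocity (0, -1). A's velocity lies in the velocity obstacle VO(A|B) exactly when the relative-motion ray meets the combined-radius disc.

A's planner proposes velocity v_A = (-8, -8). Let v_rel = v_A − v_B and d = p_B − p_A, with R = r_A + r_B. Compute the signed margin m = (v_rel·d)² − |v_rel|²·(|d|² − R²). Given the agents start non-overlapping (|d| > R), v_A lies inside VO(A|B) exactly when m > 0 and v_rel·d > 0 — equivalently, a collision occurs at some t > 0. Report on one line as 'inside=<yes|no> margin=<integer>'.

d = (-20, -6),  |d|² = 436;  R = 2+8 = 10,  c = 436−10² = 336
v_rel = (-8, -7),  |v_rel|² = 113;  v_rel·d = (-8)·(-20) + (-7)·(-6) = 202
113·t² − 404·t + 336 = 0  ⇒  m = 202² − 113·336 = 2836
m = 2836 > 0,  v_rel·d = 202 > 0  ⇒  inside

inside=yes margin=2836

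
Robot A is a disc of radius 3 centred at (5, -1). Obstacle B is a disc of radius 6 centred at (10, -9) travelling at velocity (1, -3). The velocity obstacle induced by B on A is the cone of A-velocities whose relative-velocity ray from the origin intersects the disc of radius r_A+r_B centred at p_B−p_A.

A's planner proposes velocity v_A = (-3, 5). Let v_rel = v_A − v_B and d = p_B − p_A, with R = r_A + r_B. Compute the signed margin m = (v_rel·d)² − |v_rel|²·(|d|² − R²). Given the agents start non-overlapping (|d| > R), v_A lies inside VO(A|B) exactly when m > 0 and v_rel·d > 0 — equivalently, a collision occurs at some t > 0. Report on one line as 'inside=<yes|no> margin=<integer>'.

d = (5, -8),  |d|² = 89;  R = 3+6 = 9,  c = 89−9² = 8
v_rel = (-4, 8),  |v_rel|² = 80;  v_rel·d = (-4)·(5) + (8)·(-8) = -84
80·t² + 168·t + 8 = 0  ⇒  m = (-84)² − 80·8 = 6416
m = 6416 > 0,  v_rel·d = -84 < 0  ⇒  outside

inside=no margin=6416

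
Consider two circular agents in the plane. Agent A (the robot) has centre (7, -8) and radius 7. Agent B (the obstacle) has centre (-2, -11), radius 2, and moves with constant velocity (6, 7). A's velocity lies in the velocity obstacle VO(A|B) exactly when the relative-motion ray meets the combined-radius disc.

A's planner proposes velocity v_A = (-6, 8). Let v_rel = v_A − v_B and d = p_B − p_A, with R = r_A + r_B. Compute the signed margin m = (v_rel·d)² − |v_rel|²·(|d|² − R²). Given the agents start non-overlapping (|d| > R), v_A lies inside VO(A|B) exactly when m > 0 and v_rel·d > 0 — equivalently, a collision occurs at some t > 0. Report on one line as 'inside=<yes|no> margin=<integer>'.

d = (-9, -3),  |d|² = 90;  R = 7+2 = 9,  c = 90−9² = 9
v_rel = (-12, 1),  |v_rel|² = 145;  v_rel·d = (-12)·(-9) + (1)·(-3) = 105
145·t² − 210·t + 9 = 0  ⇒  m = 105² − 145·9 = 9720
m = 9720 > 0,  v_rel·d = 105 > 0  ⇒  inside

inside=yes margin=9720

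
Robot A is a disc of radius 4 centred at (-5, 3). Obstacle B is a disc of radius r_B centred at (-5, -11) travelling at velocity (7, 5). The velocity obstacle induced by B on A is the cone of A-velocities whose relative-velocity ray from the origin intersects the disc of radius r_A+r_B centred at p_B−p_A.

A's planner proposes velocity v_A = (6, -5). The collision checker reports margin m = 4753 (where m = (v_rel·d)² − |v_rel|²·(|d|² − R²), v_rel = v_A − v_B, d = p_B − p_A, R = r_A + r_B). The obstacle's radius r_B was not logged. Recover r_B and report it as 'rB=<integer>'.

m = 4753
d = (0, -14);  v_rel = (-1, -10),  |v_rel|² = 101
v_rel×d = (-1)·(-14) − (-10)·(0) = 14
since m = R²·101 − 14²:  R² = (196 + 4753) / 101 = 49
R = √49 = 7  ⇒  r_B = 7 − 4 = 3

rB=3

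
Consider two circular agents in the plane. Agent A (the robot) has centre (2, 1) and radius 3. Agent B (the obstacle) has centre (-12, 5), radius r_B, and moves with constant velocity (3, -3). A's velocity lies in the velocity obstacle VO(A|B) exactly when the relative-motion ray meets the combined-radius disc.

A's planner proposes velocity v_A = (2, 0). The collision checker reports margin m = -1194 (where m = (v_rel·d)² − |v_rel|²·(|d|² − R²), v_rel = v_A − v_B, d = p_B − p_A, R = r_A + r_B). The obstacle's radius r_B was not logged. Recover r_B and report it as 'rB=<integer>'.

m = -1194
d = (-14, 4);  v_rel = (-1, 3),  |v_rel|² = 10
v_rel×d = (-1)·(4) − (3)·(-14) = 38
since m = R²·10 − 38²:  R² = (1444 + -1194) / 10 = 25
R = √25 = 5  ⇒  r_B = 5 − 3 = 2

rB=2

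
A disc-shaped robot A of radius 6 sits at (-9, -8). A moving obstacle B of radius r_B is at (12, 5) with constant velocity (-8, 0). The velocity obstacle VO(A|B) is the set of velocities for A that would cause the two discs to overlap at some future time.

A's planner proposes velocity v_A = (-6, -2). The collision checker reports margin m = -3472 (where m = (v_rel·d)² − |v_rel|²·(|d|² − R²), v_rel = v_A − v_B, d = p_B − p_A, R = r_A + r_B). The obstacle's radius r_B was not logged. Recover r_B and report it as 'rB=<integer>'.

m = -3472
d = (21, 13);  v_rel = (2, -2),  |v_rel|² = 8
v_rel×d = (2)·(13) − (-2)·(21) = 68
since m = R²·8 − 68²:  R² = (4624 + -3472) / 8 = 144
R = √144 = 12  ⇒  r_B = 12 − 6 = 6

rB=6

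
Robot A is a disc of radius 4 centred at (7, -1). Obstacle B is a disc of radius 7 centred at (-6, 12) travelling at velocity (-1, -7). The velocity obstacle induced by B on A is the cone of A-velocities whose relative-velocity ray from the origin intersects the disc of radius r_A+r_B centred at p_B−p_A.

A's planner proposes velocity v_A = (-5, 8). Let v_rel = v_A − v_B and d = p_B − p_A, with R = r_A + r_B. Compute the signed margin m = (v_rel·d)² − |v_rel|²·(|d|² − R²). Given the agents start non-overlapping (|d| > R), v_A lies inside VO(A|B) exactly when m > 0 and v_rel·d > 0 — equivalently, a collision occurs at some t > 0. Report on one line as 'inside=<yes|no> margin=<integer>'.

d = (-13, 13),  |d|² = 338;  R = 4+7 = 11,  c = 338−11² = 217
v_rel = (-4, 15),  |v_rel|² = 241;  v_rel·d = (-4)·(-13) + (15)·(13) = 247
241·t² − 494·t + 217 = 0  ⇒  m = 247² − 241·217 = 8712
m = 8712 > 0,  v_rel·d = 247 > 0  ⇒  inside

inside=yes margin=8712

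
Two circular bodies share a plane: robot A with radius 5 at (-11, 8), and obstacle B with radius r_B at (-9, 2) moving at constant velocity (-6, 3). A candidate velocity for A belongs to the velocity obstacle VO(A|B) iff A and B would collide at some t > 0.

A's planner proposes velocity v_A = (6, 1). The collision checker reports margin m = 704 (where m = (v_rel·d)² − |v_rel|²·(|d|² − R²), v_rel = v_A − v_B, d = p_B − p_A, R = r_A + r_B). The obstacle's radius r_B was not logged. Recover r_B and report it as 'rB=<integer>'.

m = 704
d = (2, -6);  v_rel = (12, -2),  |v_rel|² = 148
v_rel×d = (12)·(-6) − (-2)·(2) = -68
since m = R²·148 − (-68)²:  R² = (4624 + 704) / 148 = 36
R = √36 = 6  ⇒  r_B = 6 − 5 = 1

rB=1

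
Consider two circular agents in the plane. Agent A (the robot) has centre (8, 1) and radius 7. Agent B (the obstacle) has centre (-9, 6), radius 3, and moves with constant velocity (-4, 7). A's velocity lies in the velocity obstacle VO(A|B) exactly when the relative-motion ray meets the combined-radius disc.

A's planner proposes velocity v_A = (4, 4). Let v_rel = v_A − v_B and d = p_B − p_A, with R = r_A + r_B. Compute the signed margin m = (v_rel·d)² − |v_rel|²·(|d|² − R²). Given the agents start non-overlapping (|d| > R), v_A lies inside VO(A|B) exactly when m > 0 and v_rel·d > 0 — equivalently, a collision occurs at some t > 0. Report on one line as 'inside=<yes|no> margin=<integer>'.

d = (-17, 5),  |d|² = 314;  R = 7+3 = 10,  c = 314−10² = 214
v_rel = (8, -3),  |v_rel|² = 73;  v_rel·d = (8)·(-17) + (-3)·(5) = -151
73·t² + 302·t + 214 = 0  ⇒  m = (-151)² − 73·214 = 7179
m = 7179 > 0,  v_rel·d = -151 < 0  ⇒  outside

inside=no margin=7179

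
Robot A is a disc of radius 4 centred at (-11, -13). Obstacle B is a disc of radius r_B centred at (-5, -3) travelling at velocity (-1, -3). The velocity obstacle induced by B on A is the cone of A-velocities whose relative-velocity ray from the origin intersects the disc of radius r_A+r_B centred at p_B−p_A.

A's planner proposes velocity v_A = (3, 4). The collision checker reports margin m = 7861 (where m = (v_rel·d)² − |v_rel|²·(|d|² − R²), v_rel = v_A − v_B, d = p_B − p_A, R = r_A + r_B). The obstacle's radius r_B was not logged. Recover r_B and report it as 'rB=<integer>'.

m = 7861
d = (6, 10);  v_rel = (4, 7),  |v_rel|² = 65
v_rel×d = (4)·(10) − (7)·(6) = -2
since m = R²·65 − (-2)²:  R² = (4 + 7861) / 65 = 121
R = √121 = 11  ⇒  r_B = 11 − 4 = 7

rB=7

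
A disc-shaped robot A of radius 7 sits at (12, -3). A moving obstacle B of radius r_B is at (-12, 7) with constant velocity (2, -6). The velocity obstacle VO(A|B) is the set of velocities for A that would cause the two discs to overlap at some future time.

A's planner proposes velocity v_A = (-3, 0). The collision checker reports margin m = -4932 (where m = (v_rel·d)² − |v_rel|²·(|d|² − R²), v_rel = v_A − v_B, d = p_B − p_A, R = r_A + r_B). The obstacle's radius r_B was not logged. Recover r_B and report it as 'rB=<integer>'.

m = -4932
d = (-24, 10);  v_rel = (-5, 6),  |v_rel|² = 61
v_rel×d = (-5)·(10) − (6)·(-24) = 94
since m = R²·61 − 94²:  R² = (8836 + -4932) / 61 = 64
R = √64 = 8  ⇒  r_B = 8 − 7 = 1

rB=1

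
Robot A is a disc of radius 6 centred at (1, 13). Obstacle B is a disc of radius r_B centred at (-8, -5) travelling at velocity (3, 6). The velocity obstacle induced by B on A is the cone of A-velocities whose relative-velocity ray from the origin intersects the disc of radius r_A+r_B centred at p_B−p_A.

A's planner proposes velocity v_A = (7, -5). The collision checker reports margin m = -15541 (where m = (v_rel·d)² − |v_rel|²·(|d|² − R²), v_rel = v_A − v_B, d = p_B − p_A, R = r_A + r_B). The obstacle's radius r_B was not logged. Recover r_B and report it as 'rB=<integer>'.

m = -15541
d = (-9, -18);  v_rel = (4, -11),  |v_rel|² = 137
v_rel×d = (4)·(-18) − (-11)·(-9) = -171
since m = R²·137 − (-171)²:  R² = (29241 + -15541) / 137 = 100
R = √100 = 10  ⇒  r_B = 10 − 6 = 4

rB=4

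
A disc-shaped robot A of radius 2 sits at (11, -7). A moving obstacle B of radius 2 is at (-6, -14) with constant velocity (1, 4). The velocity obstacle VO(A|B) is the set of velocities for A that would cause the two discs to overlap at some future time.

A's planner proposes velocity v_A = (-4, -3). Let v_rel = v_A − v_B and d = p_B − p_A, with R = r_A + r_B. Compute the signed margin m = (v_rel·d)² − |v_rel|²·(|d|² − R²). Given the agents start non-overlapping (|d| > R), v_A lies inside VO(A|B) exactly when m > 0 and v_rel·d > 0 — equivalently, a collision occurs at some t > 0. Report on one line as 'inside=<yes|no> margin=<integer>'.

d = (-17, -7),  |d|² = 338;  R = 2+2 = 4,  c = 338−4² = 322
v_rel = (-5, -7),  |v_rel|² = 74;  v_rel·d = (-5)·(-17) + (-7)·(-7) = 134
74·t² − 268·t + 322 = 0  ⇒  m = 134² − 74·322 = -5872
m = -5872 < 0,  v_rel·d = 134 > 0  ⇒  outside

inside=no margin=-5872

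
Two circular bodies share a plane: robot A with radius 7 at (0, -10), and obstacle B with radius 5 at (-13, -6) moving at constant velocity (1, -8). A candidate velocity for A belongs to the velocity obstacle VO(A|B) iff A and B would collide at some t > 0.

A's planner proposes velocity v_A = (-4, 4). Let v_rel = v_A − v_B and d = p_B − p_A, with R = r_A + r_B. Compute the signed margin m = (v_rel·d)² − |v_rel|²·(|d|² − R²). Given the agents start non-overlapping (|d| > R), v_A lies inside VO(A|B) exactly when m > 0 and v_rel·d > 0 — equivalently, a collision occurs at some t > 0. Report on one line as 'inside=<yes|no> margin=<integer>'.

d = (-13, 4),  |d|² = 185;  R = 7+5 = 12,  c = 185−12² = 41
v_rel = (-5, 12),  |v_rel|² = 169;  v_rel·d = (-5)·(-13) + (12)·(4) = 113
169·t² − 226·t + 41 = 0  ⇒  m = 113² − 169·41 = 5840
m = 5840 > 0,  v_rel·d = 113 > 0  ⇒  inside

inside=yes margin=5840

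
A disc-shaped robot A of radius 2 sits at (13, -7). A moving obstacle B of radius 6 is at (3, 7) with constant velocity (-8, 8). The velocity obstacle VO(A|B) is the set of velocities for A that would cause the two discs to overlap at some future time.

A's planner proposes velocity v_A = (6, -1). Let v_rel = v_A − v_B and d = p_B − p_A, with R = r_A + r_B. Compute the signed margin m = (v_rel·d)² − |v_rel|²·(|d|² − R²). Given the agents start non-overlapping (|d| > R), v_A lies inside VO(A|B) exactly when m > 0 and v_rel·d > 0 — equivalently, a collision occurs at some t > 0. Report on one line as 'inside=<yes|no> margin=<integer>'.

d = (-10, 14),  |d|² = 296;  R = 2+6 = 8,  c = 296−8² = 232
v_rel = (14, -9),  |v_rel|² = 277;  v_rel·d = (14)·(-10) + (-9)·(14) = -266
277·t² + 532·t + 232 = 0  ⇒  m = (-266)² − 277·232 = 6492
m = 6492 > 0,  v_rel·d = -266 < 0  ⇒  outside

inside=no margin=6492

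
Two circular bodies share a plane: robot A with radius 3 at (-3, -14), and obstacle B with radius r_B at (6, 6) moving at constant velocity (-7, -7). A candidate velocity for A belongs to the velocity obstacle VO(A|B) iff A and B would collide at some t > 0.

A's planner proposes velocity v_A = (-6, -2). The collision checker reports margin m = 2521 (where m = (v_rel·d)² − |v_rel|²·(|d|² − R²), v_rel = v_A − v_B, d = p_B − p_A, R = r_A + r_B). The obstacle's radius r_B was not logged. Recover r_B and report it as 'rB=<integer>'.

m = 2521
d = (9, 20);  v_rel = (1, 5),  |v_rel|² = 26
v_rel×d = (1)·(20) − (5)·(9) = -25
since m = R²·26 − (-25)²:  R² = (625 + 2521) / 26 = 121
R = √121 = 11  ⇒  r_B = 11 − 3 = 8

rB=8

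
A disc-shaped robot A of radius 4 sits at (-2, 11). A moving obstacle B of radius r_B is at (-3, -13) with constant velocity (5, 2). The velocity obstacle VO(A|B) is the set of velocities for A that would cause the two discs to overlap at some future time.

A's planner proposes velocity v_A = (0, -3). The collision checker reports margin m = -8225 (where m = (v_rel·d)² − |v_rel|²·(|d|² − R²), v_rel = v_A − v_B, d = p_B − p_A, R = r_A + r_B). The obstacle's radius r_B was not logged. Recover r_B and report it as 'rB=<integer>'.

m = -8225
d = (-1, -24);  v_rel = (-5, -5),  |v_rel|² = 50
v_rel×d = (-5)·(-24) − (-5)·(-1) = 115
since m = R²·50 − 115²:  R² = (13225 + -8225) / 50 = 100
R = √100 = 10  ⇒  r_B = 10 − 4 = 6

rB=6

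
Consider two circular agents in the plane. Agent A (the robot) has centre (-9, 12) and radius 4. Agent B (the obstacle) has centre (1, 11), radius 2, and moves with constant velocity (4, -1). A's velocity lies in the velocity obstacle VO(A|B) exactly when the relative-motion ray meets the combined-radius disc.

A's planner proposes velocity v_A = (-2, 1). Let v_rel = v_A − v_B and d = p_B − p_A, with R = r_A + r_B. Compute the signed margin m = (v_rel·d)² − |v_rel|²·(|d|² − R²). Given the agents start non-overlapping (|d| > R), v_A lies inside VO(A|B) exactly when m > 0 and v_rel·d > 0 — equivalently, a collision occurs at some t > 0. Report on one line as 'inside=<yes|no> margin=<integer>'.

d = (10, -1),  |d|² = 101;  R = 4+2 = 6,  c = 101−6² = 65
v_rel = (-6, 2),  |v_rel|² = 40;  v_rel·d = (-6)·(10) + (2)·(-1) = -62
40·t² + 124·t + 65 = 0  ⇒  m = (-62)² − 40·65 = 1244
m = 1244 > 0,  v_rel·d = -62 < 0  ⇒  outside

inside=no margin=1244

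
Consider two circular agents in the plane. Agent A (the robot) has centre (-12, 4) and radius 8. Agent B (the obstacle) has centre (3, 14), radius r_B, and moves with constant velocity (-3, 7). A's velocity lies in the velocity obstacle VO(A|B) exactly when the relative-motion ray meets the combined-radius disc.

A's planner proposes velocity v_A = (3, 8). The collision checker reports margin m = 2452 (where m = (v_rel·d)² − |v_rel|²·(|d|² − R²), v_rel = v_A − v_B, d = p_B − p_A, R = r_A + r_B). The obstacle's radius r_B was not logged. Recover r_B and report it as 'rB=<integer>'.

m = 2452
d = (15, 10);  v_rel = (6, 1),  |v_rel|² = 37
v_rel×d = (6)·(10) − (1)·(15) = 45
since m = R²·37 − 45²:  R² = (2025 + 2452) / 37 = 121
R = √121 = 11  ⇒  r_B = 11 − 8 = 3

rB=3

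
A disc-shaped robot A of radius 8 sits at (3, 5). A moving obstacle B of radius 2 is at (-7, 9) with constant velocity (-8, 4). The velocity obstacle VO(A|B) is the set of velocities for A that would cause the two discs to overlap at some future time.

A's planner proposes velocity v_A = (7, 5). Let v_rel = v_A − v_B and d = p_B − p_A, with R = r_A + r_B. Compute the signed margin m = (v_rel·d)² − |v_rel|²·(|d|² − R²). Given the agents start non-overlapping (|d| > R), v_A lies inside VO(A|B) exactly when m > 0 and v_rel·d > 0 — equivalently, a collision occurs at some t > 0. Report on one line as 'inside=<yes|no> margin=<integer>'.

d = (-10, 4),  |d|² = 116;  R = 8+2 = 10,  c = 116−10² = 16
v_rel = (15, 1),  |v_rel|² = 226;  v_rel·d = (15)·(-10) + (1)·(4) = -146
226·t² + 292·t + 16 = 0  ⇒  m = (-146)² − 226·16 = 17700
m = 17700 > 0,  v_rel·d = -146 < 0  ⇒  outside

inside=no margin=17700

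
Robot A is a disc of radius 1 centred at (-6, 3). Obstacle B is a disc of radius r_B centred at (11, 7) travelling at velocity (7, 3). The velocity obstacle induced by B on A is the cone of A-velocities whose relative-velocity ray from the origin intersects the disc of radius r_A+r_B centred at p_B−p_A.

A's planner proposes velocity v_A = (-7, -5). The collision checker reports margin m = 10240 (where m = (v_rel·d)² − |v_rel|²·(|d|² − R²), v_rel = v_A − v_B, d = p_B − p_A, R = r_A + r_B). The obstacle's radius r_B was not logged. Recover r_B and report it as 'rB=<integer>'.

m = 10240
d = (17, 4);  v_rel = (-14, -8),  |v_rel|² = 260
v_rel×d = (-14)·(4) − (-8)·(17) = 80
since m = R²·260 − 80²:  R² = (6400 + 10240) / 260 = 64
R = √64 = 8  ⇒  r_B = 8 − 1 = 7

rB=7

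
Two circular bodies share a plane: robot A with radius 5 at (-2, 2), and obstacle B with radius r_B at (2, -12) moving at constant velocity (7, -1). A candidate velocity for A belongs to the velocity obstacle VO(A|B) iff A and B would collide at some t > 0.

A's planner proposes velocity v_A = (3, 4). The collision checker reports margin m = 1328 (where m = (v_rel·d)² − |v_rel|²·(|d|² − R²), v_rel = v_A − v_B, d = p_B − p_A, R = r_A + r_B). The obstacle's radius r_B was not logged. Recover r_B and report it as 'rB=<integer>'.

m = 1328
d = (4, -14);  v_rel = (-4, 5),  |v_rel|² = 41
v_rel×d = (-4)·(-14) − (5)·(4) = 36
since m = R²·41 − 36²:  R² = (1296 + 1328) / 41 = 64
R = √64 = 8  ⇒  r_B = 8 − 5 = 3

rB=3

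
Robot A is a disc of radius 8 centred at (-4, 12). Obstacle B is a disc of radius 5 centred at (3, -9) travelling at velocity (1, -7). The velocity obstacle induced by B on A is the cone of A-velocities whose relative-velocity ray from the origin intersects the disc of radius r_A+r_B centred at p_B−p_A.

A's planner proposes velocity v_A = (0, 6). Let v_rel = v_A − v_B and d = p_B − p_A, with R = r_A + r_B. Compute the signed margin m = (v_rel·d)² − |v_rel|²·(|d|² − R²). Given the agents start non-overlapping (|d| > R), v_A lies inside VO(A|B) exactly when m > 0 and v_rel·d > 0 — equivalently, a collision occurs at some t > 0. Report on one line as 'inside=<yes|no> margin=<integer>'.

d = (7, -21),  |d|² = 490;  R = 8+5 = 13,  c = 490−13² = 321
v_rel = (-1, 13),  |v_rel|² = 170;  v_rel·d = (-1)·(7) + (13)·(-21) = -280
170·t² + 560·t + 321 = 0  ⇒  m = (-280)² − 170·321 = 23830
m = 23830 > 0,  v_rel·d = -280 < 0  ⇒  outside

inside=no margin=23830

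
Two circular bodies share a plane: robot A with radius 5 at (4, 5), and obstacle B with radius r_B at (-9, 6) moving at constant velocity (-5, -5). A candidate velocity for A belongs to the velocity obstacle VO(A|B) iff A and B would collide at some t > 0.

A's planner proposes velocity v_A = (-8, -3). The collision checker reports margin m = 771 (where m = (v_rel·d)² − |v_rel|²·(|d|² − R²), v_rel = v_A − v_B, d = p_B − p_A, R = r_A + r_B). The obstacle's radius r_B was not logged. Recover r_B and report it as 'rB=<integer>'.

m = 771
d = (-13, 1);  v_rel = (-3, 2),  |v_rel|² = 13
v_rel×d = (-3)·(1) − (2)·(-13) = 23
since m = R²·13 − 23²:  R² = (529 + 771) / 13 = 100
R = √100 = 10  ⇒  r_B = 10 − 5 = 5

rB=5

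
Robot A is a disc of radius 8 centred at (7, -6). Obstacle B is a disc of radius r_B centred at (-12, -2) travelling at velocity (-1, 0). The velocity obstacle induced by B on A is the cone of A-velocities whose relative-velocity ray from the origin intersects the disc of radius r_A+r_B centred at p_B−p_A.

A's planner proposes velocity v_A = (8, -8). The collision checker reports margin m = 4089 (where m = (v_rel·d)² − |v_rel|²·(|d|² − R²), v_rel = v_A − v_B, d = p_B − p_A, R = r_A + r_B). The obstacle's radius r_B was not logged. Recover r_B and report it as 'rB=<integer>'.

m = 4089
d = (-19, 4);  v_rel = (9, -8),  |v_rel|² = 145
v_rel×d = (9)·(4) − (-8)·(-19) = -116
since m = R²·145 − (-116)²:  R² = (13456 + 4089) / 145 = 121
R = √121 = 11  ⇒  r_B = 11 − 8 = 3

rB=3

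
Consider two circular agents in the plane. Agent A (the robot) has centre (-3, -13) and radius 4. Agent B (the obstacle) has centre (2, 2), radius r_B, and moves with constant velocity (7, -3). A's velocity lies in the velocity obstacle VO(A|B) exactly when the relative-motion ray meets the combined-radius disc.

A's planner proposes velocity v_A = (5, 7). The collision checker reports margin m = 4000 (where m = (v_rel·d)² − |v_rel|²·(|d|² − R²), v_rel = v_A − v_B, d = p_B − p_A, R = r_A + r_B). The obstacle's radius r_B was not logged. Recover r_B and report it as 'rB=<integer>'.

m = 4000
d = (5, 15);  v_rel = (-2, 10),  |v_rel|² = 104
v_rel×d = (-2)·(15) − (10)·(5) = -80
since m = R²·104 − (-80)²:  R² = (6400 + 4000) / 104 = 100
R = √100 = 10  ⇒  r_B = 10 − 4 = 6

rB=6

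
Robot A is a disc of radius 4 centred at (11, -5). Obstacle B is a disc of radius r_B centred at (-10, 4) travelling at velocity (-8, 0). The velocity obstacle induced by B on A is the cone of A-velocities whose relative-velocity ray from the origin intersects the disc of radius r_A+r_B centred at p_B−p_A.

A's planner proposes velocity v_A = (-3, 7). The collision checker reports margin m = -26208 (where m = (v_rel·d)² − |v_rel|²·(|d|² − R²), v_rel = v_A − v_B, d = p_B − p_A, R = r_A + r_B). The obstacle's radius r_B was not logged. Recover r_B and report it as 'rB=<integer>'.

m = -26208
d = (-21, 9);  v_rel = (5, 7),  |v_rel|² = 74
v_rel×d = (5)·(9) − (7)·(-21) = 192
since m = R²·74 − 192²:  R² = (36864 + -26208) / 74 = 144
R = √144 = 12  ⇒  r_B = 12 − 4 = 8

rB=8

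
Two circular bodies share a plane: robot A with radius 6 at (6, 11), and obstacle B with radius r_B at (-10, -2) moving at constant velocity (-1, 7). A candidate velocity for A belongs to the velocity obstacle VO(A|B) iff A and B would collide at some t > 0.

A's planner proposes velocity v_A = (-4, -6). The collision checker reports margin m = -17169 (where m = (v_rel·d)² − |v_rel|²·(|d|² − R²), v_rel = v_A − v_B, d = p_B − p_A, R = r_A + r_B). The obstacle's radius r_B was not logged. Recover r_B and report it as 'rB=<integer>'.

m = -17169
d = (-16, -13);  v_rel = (-3, -13),  |v_rel|² = 178
v_rel×d = (-3)·(-13) − (-13)·(-16) = -169
since m = R²·178 − (-169)²:  R² = (28561 + -17169) / 178 = 64
R = √64 = 8  ⇒  r_B = 8 − 6 = 2

rB=2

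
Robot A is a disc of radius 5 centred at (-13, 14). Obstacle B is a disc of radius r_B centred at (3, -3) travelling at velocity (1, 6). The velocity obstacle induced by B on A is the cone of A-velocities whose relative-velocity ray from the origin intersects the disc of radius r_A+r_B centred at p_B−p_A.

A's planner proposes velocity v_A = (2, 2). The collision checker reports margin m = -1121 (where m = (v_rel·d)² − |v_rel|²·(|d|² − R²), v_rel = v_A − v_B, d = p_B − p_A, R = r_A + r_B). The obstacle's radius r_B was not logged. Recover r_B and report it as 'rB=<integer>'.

m = -1121
d = (16, -17);  v_rel = (1, -4),  |v_rel|² = 17
v_rel×d = (1)·(-17) − (-4)·(16) = 47
since m = R²·17 − 47²:  R² = (2209 + -1121) / 17 = 64
R = √64 = 8  ⇒  r_B = 8 − 5 = 3

rB=3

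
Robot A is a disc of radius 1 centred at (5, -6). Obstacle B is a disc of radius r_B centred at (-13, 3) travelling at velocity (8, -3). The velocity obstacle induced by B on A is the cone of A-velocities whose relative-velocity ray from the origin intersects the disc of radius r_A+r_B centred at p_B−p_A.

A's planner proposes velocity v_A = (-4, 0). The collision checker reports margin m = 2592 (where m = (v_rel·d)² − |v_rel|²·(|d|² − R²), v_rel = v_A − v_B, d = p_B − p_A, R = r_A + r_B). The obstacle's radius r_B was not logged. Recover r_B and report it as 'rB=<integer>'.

m = 2592
d = (-18, 9);  v_rel = (-12, 3),  |v_rel|² = 153
v_rel×d = (-12)·(9) − (3)·(-18) = -54
since m = R²·153 − (-54)²:  R² = (2916 + 2592) / 153 = 36
R = √36 = 6  ⇒  r_B = 6 − 1 = 5

rB=5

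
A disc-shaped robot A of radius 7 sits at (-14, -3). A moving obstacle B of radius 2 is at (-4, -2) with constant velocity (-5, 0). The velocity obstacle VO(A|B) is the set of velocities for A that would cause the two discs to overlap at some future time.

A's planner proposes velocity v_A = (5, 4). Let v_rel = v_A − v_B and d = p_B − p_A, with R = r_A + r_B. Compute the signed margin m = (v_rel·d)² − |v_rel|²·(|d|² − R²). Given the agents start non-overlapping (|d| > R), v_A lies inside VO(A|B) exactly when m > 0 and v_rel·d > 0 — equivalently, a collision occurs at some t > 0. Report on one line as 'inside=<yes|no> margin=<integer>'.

d = (10, 1),  |d|² = 101;  R = 7+2 = 9,  c = 101−9² = 20
v_rel = (10, 4),  |v_rel|² = 116;  v_rel·d = (10)·(10) + (4)·(1) = 104
116·t² − 208·t + 20 = 0  ⇒  m = 104² − 116·20 = 8496
m = 8496 > 0,  v_rel·d = 104 > 0  ⇒  inside

inside=yes margin=8496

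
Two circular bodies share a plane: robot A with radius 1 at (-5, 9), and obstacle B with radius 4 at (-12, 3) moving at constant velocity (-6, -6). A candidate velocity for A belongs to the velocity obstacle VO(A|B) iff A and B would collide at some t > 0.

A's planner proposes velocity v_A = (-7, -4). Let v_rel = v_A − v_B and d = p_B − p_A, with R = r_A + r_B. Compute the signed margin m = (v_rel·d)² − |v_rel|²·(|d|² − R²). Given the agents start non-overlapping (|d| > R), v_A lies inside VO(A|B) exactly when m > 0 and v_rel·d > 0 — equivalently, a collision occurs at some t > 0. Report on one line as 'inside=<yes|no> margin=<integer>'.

d = (-7, -6),  |d|² = 85;  R = 1+4 = 5,  c = 85−5² = 60
v_rel = (-1, 2),  |v_rel|² = 5;  v_rel·d = (-1)·(-7) + (2)·(-6) = -5
5·t² + 10·t + 60 = 0  ⇒  m = (-5)² − 5·60 = -275
m = -275 < 0,  v_rel·d = -5 < 0  ⇒  outside

inside=no margin=-275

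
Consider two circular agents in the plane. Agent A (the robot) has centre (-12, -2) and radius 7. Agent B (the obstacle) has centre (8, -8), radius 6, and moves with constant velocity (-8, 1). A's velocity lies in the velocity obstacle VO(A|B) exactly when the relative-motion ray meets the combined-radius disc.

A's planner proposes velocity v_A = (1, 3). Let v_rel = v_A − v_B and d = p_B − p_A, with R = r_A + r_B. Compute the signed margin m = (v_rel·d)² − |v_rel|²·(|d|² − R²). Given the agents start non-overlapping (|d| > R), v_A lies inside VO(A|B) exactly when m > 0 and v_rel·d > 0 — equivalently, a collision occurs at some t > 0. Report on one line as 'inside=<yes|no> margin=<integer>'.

d = (20, -6),  |d|² = 436;  R = 7+6 = 13,  c = 436−13² = 267
v_rel = (9, 2),  |v_rel|² = 85;  v_rel·d = (9)·(20) + (2)·(-6) = 168
85·t² − 336·t + 267 = 0  ⇒  m = 168² − 85·267 = 5529
m = 5529 > 0,  v_rel·d = 168 > 0  ⇒  inside

inside=yes margin=5529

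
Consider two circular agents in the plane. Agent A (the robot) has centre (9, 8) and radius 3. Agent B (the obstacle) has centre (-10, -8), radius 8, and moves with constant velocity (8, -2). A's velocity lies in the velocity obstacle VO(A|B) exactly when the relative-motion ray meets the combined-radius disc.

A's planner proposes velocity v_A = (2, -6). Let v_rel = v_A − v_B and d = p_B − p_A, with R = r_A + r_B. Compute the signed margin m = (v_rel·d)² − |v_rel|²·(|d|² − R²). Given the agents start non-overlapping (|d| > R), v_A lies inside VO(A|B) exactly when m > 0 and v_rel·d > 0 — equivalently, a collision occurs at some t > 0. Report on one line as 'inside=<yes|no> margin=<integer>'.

d = (-19, -16),  |d|² = 617;  R = 3+8 = 11,  c = 617−11² = 496
v_rel = (-6, -4),  |v_rel|² = 52;  v_rel·d = (-6)·(-19) + (-4)·(-16) = 178
52·t² − 356·t + 496 = 0  ⇒  m = 178² − 52·496 = 5892
m = 5892 > 0,  v_rel·d = 178 > 0  ⇒  inside

inside=yes margin=5892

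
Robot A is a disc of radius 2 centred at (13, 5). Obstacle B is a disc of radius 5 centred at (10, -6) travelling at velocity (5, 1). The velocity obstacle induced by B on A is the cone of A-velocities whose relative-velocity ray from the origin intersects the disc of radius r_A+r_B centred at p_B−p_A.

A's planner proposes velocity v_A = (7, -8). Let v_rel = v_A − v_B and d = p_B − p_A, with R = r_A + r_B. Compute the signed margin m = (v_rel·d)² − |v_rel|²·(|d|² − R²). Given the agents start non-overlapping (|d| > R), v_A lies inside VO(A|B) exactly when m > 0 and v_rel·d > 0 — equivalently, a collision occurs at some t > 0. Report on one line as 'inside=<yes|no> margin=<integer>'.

d = (-3, -11),  |d|² = 130;  R = 2+5 = 7,  c = 130−7² = 81
v_rel = (2, -9),  |v_rel|² = 85;  v_rel·d = (2)·(-3) + (-9)·(-11) = 93
85·t² − 186·t + 81 = 0  ⇒  m = 93² − 85·81 = 1764
m = 1764 > 0,  v_rel·d = 93 > 0  ⇒  inside

inside=yes margin=1764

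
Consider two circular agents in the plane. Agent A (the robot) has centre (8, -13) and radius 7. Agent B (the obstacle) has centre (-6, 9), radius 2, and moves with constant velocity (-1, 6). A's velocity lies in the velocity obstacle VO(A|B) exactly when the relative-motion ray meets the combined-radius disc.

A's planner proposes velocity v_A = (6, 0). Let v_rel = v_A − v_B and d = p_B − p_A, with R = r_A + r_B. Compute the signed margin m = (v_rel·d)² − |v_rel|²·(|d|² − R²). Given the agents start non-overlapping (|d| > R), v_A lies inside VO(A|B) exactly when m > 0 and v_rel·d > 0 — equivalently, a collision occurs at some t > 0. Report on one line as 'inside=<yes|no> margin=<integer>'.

d = (-14, 22),  |d|² = 680;  R = 7+2 = 9,  c = 680−9² = 599
v_rel = (7, -6),  |v_rel|² = 85;  v_rel·d = (7)·(-14) + (-6)·(22) = -230
85·t² + 460·t + 599 = 0  ⇒  m = (-230)² − 85·599 = 1985
m = 1985 > 0,  v_rel·d = -230 < 0  ⇒  outside

inside=no margin=1985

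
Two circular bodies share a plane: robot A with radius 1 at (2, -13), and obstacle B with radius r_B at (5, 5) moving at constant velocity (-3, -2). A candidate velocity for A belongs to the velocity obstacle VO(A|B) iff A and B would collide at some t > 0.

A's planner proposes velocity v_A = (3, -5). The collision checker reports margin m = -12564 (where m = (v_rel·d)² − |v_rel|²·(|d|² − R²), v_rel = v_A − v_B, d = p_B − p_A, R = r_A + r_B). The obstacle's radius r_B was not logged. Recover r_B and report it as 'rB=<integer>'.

m = -12564
d = (3, 18);  v_rel = (6, -3),  |v_rel|² = 45
v_rel×d = (6)·(18) − (-3)·(3) = 117
since m = R²·45 − 117²:  R² = (13689 + -12564) / 45 = 25
R = √25 = 5  ⇒  r_B = 5 − 1 = 4

rB=4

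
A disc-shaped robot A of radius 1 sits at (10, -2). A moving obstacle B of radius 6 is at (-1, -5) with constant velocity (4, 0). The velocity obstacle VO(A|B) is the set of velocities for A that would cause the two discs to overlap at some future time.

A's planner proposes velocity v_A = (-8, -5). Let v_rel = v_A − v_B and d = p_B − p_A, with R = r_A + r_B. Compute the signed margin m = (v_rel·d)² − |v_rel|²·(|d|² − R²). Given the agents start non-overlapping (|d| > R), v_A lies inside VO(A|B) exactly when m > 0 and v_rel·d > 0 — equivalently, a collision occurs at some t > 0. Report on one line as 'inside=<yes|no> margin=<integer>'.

d = (-11, -3),  |d|² = 130;  R = 1+6 = 7,  c = 130−7² = 81
v_rel = (-12, -5),  |v_rel|² = 169;  v_rel·d = (-12)·(-11) + (-5)·(-3) = 147
169·t² − 294·t + 81 = 0  ⇒  m = 147² − 169·81 = 7920
m = 7920 > 0,  v_rel·d = 147 > 0  ⇒  inside

inside=yes margin=7920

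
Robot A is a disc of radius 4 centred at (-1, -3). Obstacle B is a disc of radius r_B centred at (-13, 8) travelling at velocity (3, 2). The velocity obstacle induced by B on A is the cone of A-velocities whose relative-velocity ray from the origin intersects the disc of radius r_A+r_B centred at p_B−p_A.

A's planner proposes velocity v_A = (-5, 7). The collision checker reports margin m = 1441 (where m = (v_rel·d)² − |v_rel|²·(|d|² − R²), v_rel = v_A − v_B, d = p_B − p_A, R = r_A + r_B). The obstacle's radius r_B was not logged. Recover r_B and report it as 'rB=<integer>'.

m = 1441
d = (-12, 11);  v_rel = (-8, 5),  |v_rel|² = 89
v_rel×d = (-8)·(11) − (5)·(-12) = -28
since m = R²·89 − (-28)²:  R² = (784 + 1441) / 89 = 25
R = √25 = 5  ⇒  r_B = 5 − 4 = 1

rB=1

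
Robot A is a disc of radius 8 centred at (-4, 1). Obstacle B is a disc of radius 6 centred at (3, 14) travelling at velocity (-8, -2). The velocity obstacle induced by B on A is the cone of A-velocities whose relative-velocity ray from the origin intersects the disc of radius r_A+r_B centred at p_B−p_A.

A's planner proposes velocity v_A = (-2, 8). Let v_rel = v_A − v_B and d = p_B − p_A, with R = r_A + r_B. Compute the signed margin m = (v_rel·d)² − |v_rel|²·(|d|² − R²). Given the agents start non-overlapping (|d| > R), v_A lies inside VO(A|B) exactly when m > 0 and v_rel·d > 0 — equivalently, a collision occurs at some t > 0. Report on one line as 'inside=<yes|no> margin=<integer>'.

d = (7, 13),  |d|² = 218;  R = 8+6 = 14,  c = 218−14² = 22
v_rel = (6, 10),  |v_rel|² = 136;  v_rel·d = (6)·(7) + (10)·(13) = 172
136·t² − 344·t + 22 = 0  ⇒  m = 172² − 136·22 = 26592
m = 26592 > 0,  v_rel·d = 172 > 0  ⇒  inside

inside=yes margin=26592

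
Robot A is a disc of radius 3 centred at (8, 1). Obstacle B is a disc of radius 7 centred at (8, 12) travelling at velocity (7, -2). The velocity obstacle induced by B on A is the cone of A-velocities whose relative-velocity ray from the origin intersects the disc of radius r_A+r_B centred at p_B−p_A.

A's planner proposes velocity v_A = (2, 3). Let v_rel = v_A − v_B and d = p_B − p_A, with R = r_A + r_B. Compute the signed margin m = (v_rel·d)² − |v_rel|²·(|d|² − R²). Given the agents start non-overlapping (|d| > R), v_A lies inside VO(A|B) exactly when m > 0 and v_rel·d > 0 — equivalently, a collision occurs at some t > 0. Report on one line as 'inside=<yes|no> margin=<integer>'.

d = (0, 11),  |d|² = 121;  R = 3+7 = 10,  c = 121−10² = 21
v_rel = (-5, 5),  |v_rel|² = 50;  v_rel·d = (-5)·(0) + (5)·(11) = 55
50·t² − 110·t + 21 = 0  ⇒  m = 55² − 50·21 = 1975
m = 1975 > 0,  v_rel·d = 55 > 0  ⇒  inside

inside=yes margin=1975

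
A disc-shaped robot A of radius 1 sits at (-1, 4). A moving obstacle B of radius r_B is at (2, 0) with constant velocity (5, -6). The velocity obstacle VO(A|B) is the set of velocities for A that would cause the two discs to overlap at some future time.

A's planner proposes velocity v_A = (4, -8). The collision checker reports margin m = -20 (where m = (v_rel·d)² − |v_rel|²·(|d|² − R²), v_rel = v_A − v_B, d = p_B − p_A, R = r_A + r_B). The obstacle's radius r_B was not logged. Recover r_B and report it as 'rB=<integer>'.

m = -20
d = (3, -4);  v_rel = (-1, -2),  |v_rel|² = 5
v_rel×d = (-1)·(-4) − (-2)·(3) = 10
since m = R²·5 − 10²:  R² = (100 + -20) / 5 = 16
R = √16 = 4  ⇒  r_B = 4 − 1 = 3

rB=3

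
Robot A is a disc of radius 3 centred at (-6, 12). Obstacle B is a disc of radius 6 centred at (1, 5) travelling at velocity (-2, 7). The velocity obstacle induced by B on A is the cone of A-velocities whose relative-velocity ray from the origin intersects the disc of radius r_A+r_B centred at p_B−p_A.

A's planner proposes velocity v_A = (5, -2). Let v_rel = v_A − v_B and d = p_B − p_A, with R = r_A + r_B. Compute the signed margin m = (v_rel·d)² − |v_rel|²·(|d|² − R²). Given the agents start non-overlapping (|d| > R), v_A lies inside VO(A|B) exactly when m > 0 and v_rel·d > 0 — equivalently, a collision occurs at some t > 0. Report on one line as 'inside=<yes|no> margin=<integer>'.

d = (7, -7),  |d|² = 98;  R = 3+6 = 9,  c = 98−9² = 17
v_rel = (7, -9),  |v_rel|² = 130;  v_rel·d = (7)·(7) + (-9)·(-7) = 112
130·t² − 224·t + 17 = 0  ⇒  m = 112² − 130·17 = 10334
m = 10334 > 0,  v_rel·d = 112 > 0  ⇒  inside

inside=yes margin=10334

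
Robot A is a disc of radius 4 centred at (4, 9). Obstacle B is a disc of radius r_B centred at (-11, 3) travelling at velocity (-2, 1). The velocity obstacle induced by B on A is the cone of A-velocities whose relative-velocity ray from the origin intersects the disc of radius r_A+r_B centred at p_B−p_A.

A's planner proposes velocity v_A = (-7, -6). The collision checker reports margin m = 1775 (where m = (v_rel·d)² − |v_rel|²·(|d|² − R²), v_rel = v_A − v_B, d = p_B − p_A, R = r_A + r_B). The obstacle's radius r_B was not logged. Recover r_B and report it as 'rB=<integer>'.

m = 1775
d = (-15, -6);  v_rel = (-5, -7),  |v_rel|² = 74
v_rel×d = (-5)·(-6) − (-7)·(-15) = -75
since m = R²·74 − (-75)²:  R² = (5625 + 1775) / 74 = 100
R = √100 = 10  ⇒  r_B = 10 − 4 = 6

rB=6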